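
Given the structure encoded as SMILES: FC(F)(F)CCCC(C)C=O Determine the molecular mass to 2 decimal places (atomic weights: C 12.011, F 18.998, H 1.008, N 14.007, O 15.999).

168.16 g/mol

First, the molecular formula is C7H11F3O (counting implicit H from valence).
  C: 7 × 12.011 = 84.077
  F: 3 × 18.998 = 56.994
  H: 11 × 1.008 = 11.088
  O: 1 × 15.999 = 15.999
Sum: 7×12.011 + 3×18.998 + 11×1.008 + 1×15.999 = 168.158 → 168.16 g/mol.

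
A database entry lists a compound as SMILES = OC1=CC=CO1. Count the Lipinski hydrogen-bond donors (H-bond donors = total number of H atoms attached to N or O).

1

Donors: find every N or O and count the H atoms it carries.
  atom 1 (O): bond orders sum to 1 → 1 H
  atom 6 (O): bond orders sum to 2 → 0 H
Lipinski HBD = 1.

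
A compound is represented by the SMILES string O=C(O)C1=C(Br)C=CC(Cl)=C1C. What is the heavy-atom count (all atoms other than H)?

12

Every atom symbol written in the SMILES (organic subset) is one heavy atom; implicit H are not written.
Heavy atoms by element → Br:1, C:8, Cl:1, O:2.
Total: 12.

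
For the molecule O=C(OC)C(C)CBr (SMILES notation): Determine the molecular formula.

Walk through each heavy atom and fill implicit hydrogens from standard valence (C 4, N 3, O 2, S 2, halogen 1):
  atom 1: O, bond orders sum to 2 (valence 2) → 0 H
  atom 2: C, bond orders sum to 4 (valence 4) → 0 H
  atom 3: O, bond orders sum to 2 (valence 2) → 0 H
  atom 4: C, bond orders sum to 1 (valence 4) → 3 H
  atom 5: C, bond orders sum to 3 (valence 4) → 1 H
  atom 6: C, bond orders sum to 1 (valence 4) → 3 H
  atom 7: C, bond orders sum to 2 (valence 4) → 2 H
  atom 8: Br (halogen, monovalent) → 0 H
Totals → C:5, H:9, Br:1, O:2.

C5H9BrO2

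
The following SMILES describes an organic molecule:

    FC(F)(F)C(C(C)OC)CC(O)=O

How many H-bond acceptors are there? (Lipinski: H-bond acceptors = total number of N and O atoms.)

N atoms: 0; O atoms: 3.
Lipinski HBA = 0 + 3 = 3.

3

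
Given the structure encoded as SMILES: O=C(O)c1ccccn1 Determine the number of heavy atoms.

9

Every atom symbol written in the SMILES (organic subset) is one heavy atom; implicit H are not written.
Heavy atoms by element → C:6, N:1, O:2.
Total: 9.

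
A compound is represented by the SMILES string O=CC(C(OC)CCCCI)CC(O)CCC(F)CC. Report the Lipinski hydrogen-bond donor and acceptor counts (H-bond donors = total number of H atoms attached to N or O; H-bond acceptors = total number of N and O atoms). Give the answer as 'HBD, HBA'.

Donors: find every N or O and count the H atoms it carries.
  atom 1 (O): bond orders sum to 2 → 0 H
  atom 5 (O): bond orders sum to 2 → 0 H
  atom 14 (O): bond orders sum to 1 → 1 H
Lipinski HBD = 1.
Acceptors: N atoms = 0, O atoms = 3 → HBA = 3.

1, 3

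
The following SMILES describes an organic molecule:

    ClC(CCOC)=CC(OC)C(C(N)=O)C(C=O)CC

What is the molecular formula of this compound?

C13H22ClNO4

Walk through each heavy atom and fill implicit hydrogens from standard valence (C 4, N 3, O 2, S 2, halogen 1):
  atom 1: Cl (halogen, monovalent) → 0 H
  atom 2: C, bond orders sum to 4 (valence 4) → 0 H
  atom 3: C, bond orders sum to 2 (valence 4) → 2 H
  atom 4: C, bond orders sum to 2 (valence 4) → 2 H
  atom 5: O, bond orders sum to 2 (valence 2) → 0 H
  atom 6: C, bond orders sum to 1 (valence 4) → 3 H
  atom 7: C, bond orders sum to 3 (valence 4) → 1 H
  atom 8: C, bond orders sum to 3 (valence 4) → 1 H
  atom 9: O, bond orders sum to 2 (valence 2) → 0 H
  atom 10: C, bond orders sum to 1 (valence 4) → 3 H
  atom 11: C, bond orders sum to 3 (valence 4) → 1 H
  atom 12: C, bond orders sum to 4 (valence 4) → 0 H
  atom 13: N, bond orders sum to 1 (valence 3) → 2 H
  atom 14: O, bond orders sum to 2 (valence 2) → 0 H
  atom 15: C, bond orders sum to 3 (valence 4) → 1 H
  atom 16: C, bond orders sum to 3 (valence 4) → 1 H
  atom 17: O, bond orders sum to 2 (valence 2) → 0 H
  atom 18: C, bond orders sum to 2 (valence 4) → 2 H
  atom 19: C, bond orders sum to 1 (valence 4) → 3 H
Totals → C:13, H:22, Cl:1, N:1, O:4.
In Hill order: C13H22ClNO4.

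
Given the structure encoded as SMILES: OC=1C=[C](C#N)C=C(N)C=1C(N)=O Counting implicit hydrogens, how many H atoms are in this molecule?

7

Walk through each heavy atom and fill implicit hydrogens from standard valence (C 4, N 3, O 2, S 2, halogen 1):
  atom 1: O, bond orders sum to 1 (valence 2) → 1 H
  atom 2: C, bond orders sum to 4 (valence 4) → 0 H
  atom 3: C, bond orders sum to 3 (valence 4) → 1 H
  atom 4: C with explicit H count 0
  atom 5: C, bond orders sum to 4 (valence 4) → 0 H
  atom 6: N, bond orders sum to 3 (valence 3) → 0 H
  atom 7: C, bond orders sum to 3 (valence 4) → 1 H
  atom 8: C, bond orders sum to 4 (valence 4) → 0 H
  atom 9: N, bond orders sum to 1 (valence 3) → 2 H
  atom 10: C, bond orders sum to 4 (valence 4) → 0 H
  atom 11: C, bond orders sum to 4 (valence 4) → 0 H
  atom 12: N, bond orders sum to 1 (valence 3) → 2 H
  atom 13: O, bond orders sum to 2 (valence 2) → 0 H
Total hydrogens: 7.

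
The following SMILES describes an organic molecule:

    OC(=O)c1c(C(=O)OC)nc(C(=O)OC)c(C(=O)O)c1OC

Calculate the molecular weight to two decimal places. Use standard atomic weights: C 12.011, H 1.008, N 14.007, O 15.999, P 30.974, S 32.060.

First, the molecular formula is C12H11NO9 (counting implicit H from valence).
  C: 12 × 12.011 = 144.132
  H: 11 × 1.008 = 11.088
  N: 1 × 14.007 = 14.007
  O: 9 × 15.999 = 143.991
Sum: 12×12.011 + 11×1.008 + 1×14.007 + 9×15.999 = 313.218 → 313.22 g/mol.

313.22 g/mol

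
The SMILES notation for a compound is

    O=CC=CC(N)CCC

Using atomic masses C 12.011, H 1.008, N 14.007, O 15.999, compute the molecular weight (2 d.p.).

First, the molecular formula is C7H13NO (counting implicit H from valence).
  C: 7 × 12.011 = 84.077
  H: 13 × 1.008 = 13.104
  N: 1 × 14.007 = 14.007
  O: 1 × 15.999 = 15.999
Sum: 7×12.011 + 13×1.008 + 1×14.007 + 1×15.999 = 127.187 → 127.19 g/mol.

127.19 g/mol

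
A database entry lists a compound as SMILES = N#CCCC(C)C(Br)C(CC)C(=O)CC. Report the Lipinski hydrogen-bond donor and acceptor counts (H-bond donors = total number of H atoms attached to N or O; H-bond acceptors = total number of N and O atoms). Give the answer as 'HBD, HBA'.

0, 2

Donors: find every N or O and count the H atoms it carries.
  atom 1 (N): bond orders sum to 3 → 0 H
  atom 13 (O): bond orders sum to 2 → 0 H
Lipinski HBD = 0.
Acceptors: N atoms = 1, O atoms = 1 → HBA = 2.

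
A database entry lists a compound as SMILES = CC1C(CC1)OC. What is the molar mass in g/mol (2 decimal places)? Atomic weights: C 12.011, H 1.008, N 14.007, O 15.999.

100.16 g/mol

First, the molecular formula is C6H12O (counting implicit H from valence).
  C: 6 × 12.011 = 72.066
  H: 12 × 1.008 = 12.096
  O: 1 × 15.999 = 15.999
Sum: 6×12.011 + 12×1.008 + 1×15.999 = 100.161 → 100.16 g/mol.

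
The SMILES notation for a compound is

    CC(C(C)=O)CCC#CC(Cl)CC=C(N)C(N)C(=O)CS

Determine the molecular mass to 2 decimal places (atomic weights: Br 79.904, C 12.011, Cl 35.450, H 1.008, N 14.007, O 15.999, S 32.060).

330.87 g/mol

First, the molecular formula is C15H23ClN2O2S (counting implicit H from valence).
  C: 15 × 12.011 = 180.165
  Cl: 1 × 35.450 = 35.450
  H: 23 × 1.008 = 23.184
  N: 2 × 14.007 = 28.014
  O: 2 × 15.999 = 31.998
  S: 1 × 32.060 = 32.060
Sum: 15×12.011 + 1×35.450 + 23×1.008 + 2×14.007 + 2×15.999 + 1×32.060 = 330.871 → 330.87 g/mol.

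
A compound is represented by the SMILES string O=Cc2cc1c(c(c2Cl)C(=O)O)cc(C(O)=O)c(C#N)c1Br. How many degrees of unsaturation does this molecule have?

Molecular formula: C14H5BrClNO5.
DoU = (2C + 2 + N − H − X) / 2, where X is the halogen count and O/S are ignored.
    = (2·14 + 2 + 1 − 5 − 2) / 2 = 24 / 2 = 12.

12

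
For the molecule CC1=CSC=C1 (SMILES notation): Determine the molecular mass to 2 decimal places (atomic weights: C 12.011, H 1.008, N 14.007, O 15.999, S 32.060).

98.16 g/mol

First, the molecular formula is C5H6S (counting implicit H from valence).
  C: 5 × 12.011 = 60.055
  H: 6 × 1.008 = 6.048
  S: 1 × 32.060 = 32.060
Sum: 5×12.011 + 6×1.008 + 1×32.060 = 98.163 → 98.16 g/mol.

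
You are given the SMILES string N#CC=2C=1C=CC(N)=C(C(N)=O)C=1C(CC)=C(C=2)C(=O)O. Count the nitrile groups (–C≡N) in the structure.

1

The nitrile motif appears at heavy-atom position 2 in the SMILES.
Other groups present: 1 amide, 1 carboxylic acid, 1 primary amine.
Nitrile count: 1.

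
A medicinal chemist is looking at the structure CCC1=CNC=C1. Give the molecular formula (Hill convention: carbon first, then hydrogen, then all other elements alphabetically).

C6H9N

Walk through each heavy atom and fill implicit hydrogens from standard valence (C 4, N 3, O 2, S 2, halogen 1):
  atom 1: C, bond orders sum to 1 (valence 4) → 3 H
  atom 2: C, bond orders sum to 2 (valence 4) → 2 H
  atom 3: C, bond orders sum to 4 (valence 4) → 0 H
  atom 4: C, bond orders sum to 3 (valence 4) → 1 H
  atom 5: N, bond orders sum to 2 (valence 3) → 1 H
  atom 6: C, bond orders sum to 3 (valence 4) → 1 H
  atom 7: C, bond orders sum to 3 (valence 4) → 1 H
Totals → C:6, H:9, N:1.
In Hill order: C6H9N.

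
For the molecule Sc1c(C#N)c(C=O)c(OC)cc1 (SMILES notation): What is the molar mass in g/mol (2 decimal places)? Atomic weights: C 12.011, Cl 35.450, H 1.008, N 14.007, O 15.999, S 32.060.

First, the molecular formula is C9H7NO2S (counting implicit H from valence).
  C: 9 × 12.011 = 108.099
  H: 7 × 1.008 = 7.056
  N: 1 × 14.007 = 14.007
  O: 2 × 15.999 = 31.998
  S: 1 × 32.060 = 32.060
Sum: 9×12.011 + 7×1.008 + 1×14.007 + 2×15.999 + 1×32.060 = 193.220 → 193.22 g/mol.

193.22 g/mol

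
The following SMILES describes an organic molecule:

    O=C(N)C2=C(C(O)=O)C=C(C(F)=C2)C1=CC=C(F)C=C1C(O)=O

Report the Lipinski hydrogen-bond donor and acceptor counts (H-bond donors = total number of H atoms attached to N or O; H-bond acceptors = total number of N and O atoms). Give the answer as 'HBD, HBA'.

Donors: find every N or O and count the H atoms it carries.
  atom 1 (O): bond orders sum to 2 → 0 H
  atom 3 (N): bond orders sum to 1 → 2 H
  atom 7 (O): bond orders sum to 1 → 1 H
  atom 8 (O): bond orders sum to 2 → 0 H
  atom 22 (O): bond orders sum to 1 → 1 H
  atom 23 (O): bond orders sum to 2 → 0 H
Lipinski HBD = 4.
Acceptors: N atoms = 1, O atoms = 5 → HBA = 6.

4, 6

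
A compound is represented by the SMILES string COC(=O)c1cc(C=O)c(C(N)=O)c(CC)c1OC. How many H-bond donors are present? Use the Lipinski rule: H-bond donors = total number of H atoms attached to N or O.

Donors: find every N or O and count the H atoms it carries.
  atom 2 (O): bond orders sum to 2 → 0 H
  atom 4 (O): bond orders sum to 2 → 0 H
  atom 9 (O): bond orders sum to 2 → 0 H
  atom 12 (N): bond orders sum to 1 → 2 H
  atom 13 (O): bond orders sum to 2 → 0 H
  atom 18 (O): bond orders sum to 2 → 0 H
Lipinski HBD = 2.

2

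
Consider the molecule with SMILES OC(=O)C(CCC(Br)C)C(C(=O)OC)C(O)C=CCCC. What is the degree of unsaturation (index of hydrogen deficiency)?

Molecular formula: C15H25BrO5.
DoU = (2C + 2 + N − H − X) / 2, where X is the halogen count and O/S are ignored.
    = (2·15 + 2 + 0 − 25 − 1) / 2 = 6 / 2 = 3.

3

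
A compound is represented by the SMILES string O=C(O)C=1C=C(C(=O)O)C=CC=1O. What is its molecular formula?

Walk through each heavy atom and fill implicit hydrogens from standard valence (C 4, N 3, O 2, S 2, halogen 1):
  atom 1: O, bond orders sum to 2 (valence 2) → 0 H
  atom 2: C, bond orders sum to 4 (valence 4) → 0 H
  atom 3: O, bond orders sum to 1 (valence 2) → 1 H
  atom 4: C, bond orders sum to 4 (valence 4) → 0 H
  atom 5: C, bond orders sum to 3 (valence 4) → 1 H
  atom 6: C, bond orders sum to 4 (valence 4) → 0 H
  atom 7: C, bond orders sum to 4 (valence 4) → 0 H
  atom 8: O, bond orders sum to 2 (valence 2) → 0 H
  atom 9: O, bond orders sum to 1 (valence 2) → 1 H
  atom 10: C, bond orders sum to 3 (valence 4) → 1 H
  atom 11: C, bond orders sum to 3 (valence 4) → 1 H
  atom 12: C, bond orders sum to 4 (valence 4) → 0 H
  atom 13: O, bond orders sum to 1 (valence 2) → 1 H
Totals → C:8, H:6, O:5.

C8H6O5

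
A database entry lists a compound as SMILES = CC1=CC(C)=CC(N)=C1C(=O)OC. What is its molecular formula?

Walk through each heavy atom and fill implicit hydrogens from standard valence (C 4, N 3, O 2, S 2, halogen 1):
  atom 1: C, bond orders sum to 1 (valence 4) → 3 H
  atom 2: C, bond orders sum to 4 (valence 4) → 0 H
  atom 3: C, bond orders sum to 3 (valence 4) → 1 H
  atom 4: C, bond orders sum to 4 (valence 4) → 0 H
  atom 5: C, bond orders sum to 1 (valence 4) → 3 H
  atom 6: C, bond orders sum to 3 (valence 4) → 1 H
  atom 7: C, bond orders sum to 4 (valence 4) → 0 H
  atom 8: N, bond orders sum to 1 (valence 3) → 2 H
  atom 9: C, bond orders sum to 4 (valence 4) → 0 H
  atom 10: C, bond orders sum to 4 (valence 4) → 0 H
  atom 11: O, bond orders sum to 2 (valence 2) → 0 H
  atom 12: O, bond orders sum to 2 (valence 2) → 0 H
  atom 13: C, bond orders sum to 1 (valence 4) → 3 H
Totals → C:10, H:13, N:1, O:2.
In Hill order: C10H13NO2.

C10H13NO2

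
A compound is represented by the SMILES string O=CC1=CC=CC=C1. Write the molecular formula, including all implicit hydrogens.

Walk through each heavy atom and fill implicit hydrogens from standard valence (C 4, N 3, O 2, S 2, halogen 1):
  atom 1: O, bond orders sum to 2 (valence 2) → 0 H
  atom 2: C, bond orders sum to 3 (valence 4) → 1 H
  atom 3: C, bond orders sum to 4 (valence 4) → 0 H
  atom 4: C, bond orders sum to 3 (valence 4) → 1 H
  atom 5: C, bond orders sum to 3 (valence 4) → 1 H
  atom 6: C, bond orders sum to 3 (valence 4) → 1 H
  atom 7: C, bond orders sum to 3 (valence 4) → 1 H
  atom 8: C, bond orders sum to 3 (valence 4) → 1 H
Totals → C:7, H:6, O:1.

C7H6O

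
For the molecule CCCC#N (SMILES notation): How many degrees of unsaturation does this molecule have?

Molecular formula: C4H7N.
DoU = (2C + 2 + N − H − X) / 2, where X is the halogen count and O/S are ignored.
    = (2·4 + 2 + 1 − 7 − 0) / 2 = 4 / 2 = 2.

2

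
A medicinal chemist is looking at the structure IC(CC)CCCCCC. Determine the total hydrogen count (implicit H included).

Walk through each heavy atom and fill implicit hydrogens from standard valence (C 4, N 3, O 2, S 2, halogen 1):
  atom 1: I (halogen, monovalent) → 0 H
  atom 2: C, bond orders sum to 3 (valence 4) → 1 H
  atom 3: C, bond orders sum to 2 (valence 4) → 2 H
  atom 4: C, bond orders sum to 1 (valence 4) → 3 H
  atom 5: C, bond orders sum to 2 (valence 4) → 2 H
  atom 6: C, bond orders sum to 2 (valence 4) → 2 H
  atom 7: C, bond orders sum to 2 (valence 4) → 2 H
  atom 8: C, bond orders sum to 2 (valence 4) → 2 H
  atom 9: C, bond orders sum to 2 (valence 4) → 2 H
  atom 10: C, bond orders sum to 1 (valence 4) → 3 H
Total hydrogens: 19.

19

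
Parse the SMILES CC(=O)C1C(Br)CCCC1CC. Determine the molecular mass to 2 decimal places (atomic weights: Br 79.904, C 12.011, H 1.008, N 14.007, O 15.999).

233.15 g/mol

First, the molecular formula is C10H17BrO (counting implicit H from valence).
  Br: 1 × 79.904 = 79.904
  C: 10 × 12.011 = 120.110
  H: 17 × 1.008 = 17.136
  O: 1 × 15.999 = 15.999
Sum: 1×79.904 + 10×12.011 + 17×1.008 + 1×15.999 = 233.149 → 233.15 g/mol.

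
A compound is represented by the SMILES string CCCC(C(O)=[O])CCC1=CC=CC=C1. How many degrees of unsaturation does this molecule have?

Degree of unsaturation = (number of rings) + (number of π bonds).
Ring closures in the SMILES: 1.
π bonds: 4 double bonds (each 1 DoU) → 4 DoU from unsaturation.
Total DoU = 1 + 4 = 5.

5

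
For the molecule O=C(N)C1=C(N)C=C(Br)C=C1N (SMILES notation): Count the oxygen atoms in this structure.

1

Scan the SMILES for O atoms (remember two-letter symbols like Cl and Br are single atoms).
Oxygen count: 1.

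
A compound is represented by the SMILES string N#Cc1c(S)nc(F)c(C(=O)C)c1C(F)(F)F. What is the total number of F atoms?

4

Scan the SMILES for F atoms (remember two-letter symbols like Cl and Br are single atoms).
Fluorine count: 4.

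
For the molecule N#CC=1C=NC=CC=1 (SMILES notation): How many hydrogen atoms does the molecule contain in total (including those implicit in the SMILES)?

4

Walk through each heavy atom and fill implicit hydrogens from standard valence (C 4, N 3, O 2, S 2, halogen 1):
  atom 1: N, bond orders sum to 3 (valence 3) → 0 H
  atom 2: C, bond orders sum to 4 (valence 4) → 0 H
  atom 3: C, bond orders sum to 4 (valence 4) → 0 H
  atom 4: C, bond orders sum to 3 (valence 4) → 1 H
  atom 5: N, bond orders sum to 3 (valence 3) → 0 H
  atom 6: C, bond orders sum to 3 (valence 4) → 1 H
  atom 7: C, bond orders sum to 3 (valence 4) → 1 H
  atom 8: C, bond orders sum to 3 (valence 4) → 1 H
Total hydrogens: 4.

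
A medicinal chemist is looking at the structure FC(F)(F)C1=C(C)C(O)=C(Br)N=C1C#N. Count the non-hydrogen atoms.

Every atom symbol written in the SMILES (organic subset) is one heavy atom; implicit H are not written.
Heavy atoms by element → Br:1, C:8, F:3, N:2, O:1.
Total: 15.

15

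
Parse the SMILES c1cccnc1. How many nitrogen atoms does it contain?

1

Scan the SMILES for N atoms (remember two-letter symbols like Cl and Br are single atoms).
Nitrogen count: 1.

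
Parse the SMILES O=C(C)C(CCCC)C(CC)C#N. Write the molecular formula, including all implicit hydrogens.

C11H19NO

Walk through each heavy atom and fill implicit hydrogens from standard valence (C 4, N 3, O 2, S 2, halogen 1):
  atom 1: O, bond orders sum to 2 (valence 2) → 0 H
  atom 2: C, bond orders sum to 4 (valence 4) → 0 H
  atom 3: C, bond orders sum to 1 (valence 4) → 3 H
  atom 4: C, bond orders sum to 3 (valence 4) → 1 H
  atom 5: C, bond orders sum to 2 (valence 4) → 2 H
  atom 6: C, bond orders sum to 2 (valence 4) → 2 H
  atom 7: C, bond orders sum to 2 (valence 4) → 2 H
  atom 8: C, bond orders sum to 1 (valence 4) → 3 H
  atom 9: C, bond orders sum to 3 (valence 4) → 1 H
  atom 10: C, bond orders sum to 2 (valence 4) → 2 H
  atom 11: C, bond orders sum to 1 (valence 4) → 3 H
  atom 12: C, bond orders sum to 4 (valence 4) → 0 H
  atom 13: N, bond orders sum to 3 (valence 3) → 0 H
Totals → C:11, H:19, N:1, O:1.
In Hill order: C11H19NO.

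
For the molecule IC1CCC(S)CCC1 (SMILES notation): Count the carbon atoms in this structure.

7

Count every carbon token in the SMILES (each C, including those in ring-closure positions and inside branches).
Carbon count: 7.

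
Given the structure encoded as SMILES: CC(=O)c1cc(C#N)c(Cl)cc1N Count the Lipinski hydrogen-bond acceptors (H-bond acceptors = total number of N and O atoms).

3

N atoms: 2; O atoms: 1.
Lipinski HBA = 2 + 1 = 3.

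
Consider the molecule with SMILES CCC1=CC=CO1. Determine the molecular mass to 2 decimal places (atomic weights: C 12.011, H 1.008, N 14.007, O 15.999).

96.13 g/mol

First, the molecular formula is C6H8O (counting implicit H from valence).
  C: 6 × 12.011 = 72.066
  H: 8 × 1.008 = 8.064
  O: 1 × 15.999 = 15.999
Sum: 6×12.011 + 8×1.008 + 1×15.999 = 96.129 → 96.13 g/mol.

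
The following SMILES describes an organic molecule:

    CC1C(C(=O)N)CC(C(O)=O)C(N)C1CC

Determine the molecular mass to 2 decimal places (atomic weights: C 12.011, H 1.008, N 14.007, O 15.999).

First, the molecular formula is C11H20N2O3 (counting implicit H from valence).
  C: 11 × 12.011 = 132.121
  H: 20 × 1.008 = 20.160
  N: 2 × 14.007 = 28.014
  O: 3 × 15.999 = 47.997
Sum: 11×12.011 + 20×1.008 + 2×14.007 + 3×15.999 = 228.292 → 228.29 g/mol.

228.29 g/mol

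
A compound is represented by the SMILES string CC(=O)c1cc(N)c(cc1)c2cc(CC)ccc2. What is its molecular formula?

C16H17NO

Walk through each heavy atom and fill implicit hydrogens from standard valence (C 4, N 3, O 2, S 2, halogen 1); for lowercase aromatic atoms, an aromatic c carries 1 H when it has two neighbours and 0 H with three, and aromatic n carries 0 H:
  atom 1: C, bond orders sum to 1 (valence 4) → 3 H
  atom 2: C, bond orders sum to 4 (valence 4) → 0 H
  atom 3: O, bond orders sum to 2 (valence 2) → 0 H
  atom 4: aromatic c, 3 neighbours → 0 H
  atom 5: aromatic c, 2 neighbours → 1 H
  atom 6: aromatic c, 3 neighbours → 0 H
  atom 7: N, bond orders sum to 1 (valence 3) → 2 H
  atom 8: aromatic c, 3 neighbours → 0 H
  atom 9: aromatic c, 2 neighbours → 1 H
  atom 10: aromatic c, 2 neighbours → 1 H
  atom 11: aromatic c, 3 neighbours → 0 H
  atom 12: aromatic c, 2 neighbours → 1 H
  atom 13: aromatic c, 3 neighbours → 0 H
  atom 14: C, bond orders sum to 2 (valence 4) → 2 H
  atom 15: C, bond orders sum to 1 (valence 4) → 3 H
  atom 16: aromatic c, 2 neighbours → 1 H
  atom 17: aromatic c, 2 neighbours → 1 H
  atom 18: aromatic c, 2 neighbours → 1 H
Totals → C:16, H:17, N:1, O:1.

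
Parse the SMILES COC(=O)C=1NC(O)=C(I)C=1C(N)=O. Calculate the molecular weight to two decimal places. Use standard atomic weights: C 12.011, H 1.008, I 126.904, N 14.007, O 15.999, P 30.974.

First, the molecular formula is C7H7IN2O4 (counting implicit H from valence).
  C: 7 × 12.011 = 84.077
  H: 7 × 1.008 = 7.056
  I: 1 × 126.904 = 126.904
  N: 2 × 14.007 = 28.014
  O: 4 × 15.999 = 63.996
Sum: 7×12.011 + 7×1.008 + 1×126.904 + 2×14.007 + 4×15.999 = 310.047 → 310.05 g/mol.

310.05 g/mol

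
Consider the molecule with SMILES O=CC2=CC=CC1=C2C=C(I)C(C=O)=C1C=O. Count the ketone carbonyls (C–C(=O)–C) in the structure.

0

Scan the SMILES for the ketone motif — none present.
Groups that are present: 3 aldehyde.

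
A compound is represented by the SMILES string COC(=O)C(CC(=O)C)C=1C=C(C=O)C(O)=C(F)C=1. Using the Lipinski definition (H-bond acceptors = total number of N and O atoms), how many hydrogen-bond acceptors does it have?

N atoms: 0; O atoms: 5.
Lipinski HBA = 0 + 5 = 5.

5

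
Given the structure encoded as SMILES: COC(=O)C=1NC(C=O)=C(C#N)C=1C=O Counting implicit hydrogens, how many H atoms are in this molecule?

6

Walk through each heavy atom and fill implicit hydrogens from standard valence (C 4, N 3, O 2, S 2, halogen 1):
  atom 1: C, bond orders sum to 1 (valence 4) → 3 H
  atom 2: O, bond orders sum to 2 (valence 2) → 0 H
  atom 3: C, bond orders sum to 4 (valence 4) → 0 H
  atom 4: O, bond orders sum to 2 (valence 2) → 0 H
  atom 5: C, bond orders sum to 4 (valence 4) → 0 H
  atom 6: N, bond orders sum to 2 (valence 3) → 1 H
  atom 7: C, bond orders sum to 4 (valence 4) → 0 H
  atom 8: C, bond orders sum to 3 (valence 4) → 1 H
  atom 9: O, bond orders sum to 2 (valence 2) → 0 H
  atom 10: C, bond orders sum to 4 (valence 4) → 0 H
  atom 11: C, bond orders sum to 4 (valence 4) → 0 H
  atom 12: N, bond orders sum to 3 (valence 3) → 0 H
  atom 13: C, bond orders sum to 4 (valence 4) → 0 H
  atom 14: C, bond orders sum to 3 (valence 4) → 1 H
  atom 15: O, bond orders sum to 2 (valence 2) → 0 H
Total hydrogens: 6.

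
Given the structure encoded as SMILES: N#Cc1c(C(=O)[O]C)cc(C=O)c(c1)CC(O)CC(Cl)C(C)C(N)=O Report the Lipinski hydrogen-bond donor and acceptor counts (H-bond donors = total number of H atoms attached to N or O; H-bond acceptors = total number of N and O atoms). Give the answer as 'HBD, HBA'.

Donors: find every N or O and count the H atoms it carries.
  atom 1 (N): bond orders sum to 3 → 0 H
  atom 6 (O): bond orders sum to 2 → 0 H
  atom 7 (O): bond orders sum to 2 → 0 H
  atom 12 (O): bond orders sum to 2 → 0 H
  atom 17 (O): bond orders sum to 1 → 1 H
  atom 24 (N): bond orders sum to 1 → 2 H
  atom 25 (O): bond orders sum to 2 → 0 H
Lipinski HBD = 3.
Acceptors: N atoms = 2, O atoms = 5 → HBA = 7.

3, 7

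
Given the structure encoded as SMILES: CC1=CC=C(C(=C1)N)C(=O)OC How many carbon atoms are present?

9

Count every carbon token in the SMILES (each C, including those in ring-closure positions and inside branches).
Carbon count: 9.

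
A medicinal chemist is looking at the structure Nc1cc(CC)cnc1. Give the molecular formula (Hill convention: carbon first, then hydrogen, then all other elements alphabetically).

C7H10N2

Walk through each heavy atom and fill implicit hydrogens from standard valence (C 4, N 3, O 2, S 2, halogen 1); for lowercase aromatic atoms, an aromatic c carries 1 H when it has two neighbours and 0 H with three, and aromatic n carries 0 H:
  atom 1: N, bond orders sum to 1 (valence 3) → 2 H
  atom 2: aromatic c, 3 neighbours → 0 H
  atom 3: aromatic c, 2 neighbours → 1 H
  atom 4: aromatic c, 3 neighbours → 0 H
  atom 5: C, bond orders sum to 2 (valence 4) → 2 H
  atom 6: C, bond orders sum to 1 (valence 4) → 3 H
  atom 7: aromatic c, 2 neighbours → 1 H
  atom 8: aromatic n, 2 neighbours → 0 H
  atom 9: aromatic c, 2 neighbours → 1 H
Totals → C:7, H:10, N:2.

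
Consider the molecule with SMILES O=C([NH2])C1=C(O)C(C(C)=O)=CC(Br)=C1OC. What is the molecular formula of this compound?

Walk through each heavy atom and fill implicit hydrogens from standard valence (C 4, N 3, O 2, S 2, halogen 1):
  atom 1: O, bond orders sum to 2 (valence 2) → 0 H
  atom 2: C, bond orders sum to 4 (valence 4) → 0 H
  atom 3: N with explicit H count 2
  atom 4: C, bond orders sum to 4 (valence 4) → 0 H
  atom 5: C, bond orders sum to 4 (valence 4) → 0 H
  atom 6: O, bond orders sum to 1 (valence 2) → 1 H
  atom 7: C, bond orders sum to 4 (valence 4) → 0 H
  atom 8: C, bond orders sum to 4 (valence 4) → 0 H
  atom 9: C, bond orders sum to 1 (valence 4) → 3 H
  atom 10: O, bond orders sum to 2 (valence 2) → 0 H
  atom 11: C, bond orders sum to 3 (valence 4) → 1 H
  atom 12: C, bond orders sum to 4 (valence 4) → 0 H
  atom 13: Br (halogen, monovalent) → 0 H
  atom 14: C, bond orders sum to 4 (valence 4) → 0 H
  atom 15: O, bond orders sum to 2 (valence 2) → 0 H
  atom 16: C, bond orders sum to 1 (valence 4) → 3 H
Totals → C:10, H:10, Br:1, N:1, O:4.

C10H10BrNO4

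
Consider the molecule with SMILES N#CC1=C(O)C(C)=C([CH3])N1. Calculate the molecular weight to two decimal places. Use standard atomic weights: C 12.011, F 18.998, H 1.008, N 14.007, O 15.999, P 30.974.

First, the molecular formula is C7H8N2O (counting implicit H from valence).
  C: 7 × 12.011 = 84.077
  H: 8 × 1.008 = 8.064
  N: 2 × 14.007 = 28.014
  O: 1 × 15.999 = 15.999
Sum: 7×12.011 + 8×1.008 + 2×14.007 + 1×15.999 = 136.154 → 136.15 g/mol.

136.15 g/mol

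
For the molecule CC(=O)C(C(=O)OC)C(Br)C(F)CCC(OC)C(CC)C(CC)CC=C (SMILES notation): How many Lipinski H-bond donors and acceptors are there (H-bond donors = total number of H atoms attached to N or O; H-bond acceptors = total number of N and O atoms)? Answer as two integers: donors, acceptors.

0, 4

Donors: find every N or O and count the H atoms it carries.
  atom 3 (O): bond orders sum to 2 → 0 H
  atom 6 (O): bond orders sum to 2 → 0 H
  atom 7 (O): bond orders sum to 2 → 0 H
  atom 16 (O): bond orders sum to 2 → 0 H
Lipinski HBD = 0.
Acceptors: N atoms = 0, O atoms = 4 → HBA = 4.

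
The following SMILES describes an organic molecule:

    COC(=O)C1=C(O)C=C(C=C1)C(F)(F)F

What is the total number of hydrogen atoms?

Walk through each heavy atom and fill implicit hydrogens from standard valence (C 4, N 3, O 2, S 2, halogen 1):
  atom 1: C, bond orders sum to 1 (valence 4) → 3 H
  atom 2: O, bond orders sum to 2 (valence 2) → 0 H
  atom 3: C, bond orders sum to 4 (valence 4) → 0 H
  atom 4: O, bond orders sum to 2 (valence 2) → 0 H
  atom 5: C, bond orders sum to 4 (valence 4) → 0 H
  atom 6: C, bond orders sum to 4 (valence 4) → 0 H
  atom 7: O, bond orders sum to 1 (valence 2) → 1 H
  atom 8: C, bond orders sum to 3 (valence 4) → 1 H
  atom 9: C, bond orders sum to 4 (valence 4) → 0 H
  atom 10: C, bond orders sum to 3 (valence 4) → 1 H
  atom 11: C, bond orders sum to 3 (valence 4) → 1 H
  atom 12: C, bond orders sum to 4 (valence 4) → 0 H
  atom 13: F (halogen, monovalent) → 0 H
  atom 14: F (halogen, monovalent) → 0 H
  atom 15: F (halogen, monovalent) → 0 H
Total hydrogens: 7.

7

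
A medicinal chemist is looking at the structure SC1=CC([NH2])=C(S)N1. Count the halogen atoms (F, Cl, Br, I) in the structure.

Scan the SMILES for the halogen motif — none present.
Groups that are present: 1 primary amine, 2 thiol.

0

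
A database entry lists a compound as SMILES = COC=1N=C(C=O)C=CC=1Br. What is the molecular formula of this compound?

Walk through each heavy atom and fill implicit hydrogens from standard valence (C 4, N 3, O 2, S 2, halogen 1):
  atom 1: C, bond orders sum to 1 (valence 4) → 3 H
  atom 2: O, bond orders sum to 2 (valence 2) → 0 H
  atom 3: C, bond orders sum to 4 (valence 4) → 0 H
  atom 4: N, bond orders sum to 3 (valence 3) → 0 H
  atom 5: C, bond orders sum to 4 (valence 4) → 0 H
  atom 6: C, bond orders sum to 3 (valence 4) → 1 H
  atom 7: O, bond orders sum to 2 (valence 2) → 0 H
  atom 8: C, bond orders sum to 3 (valence 4) → 1 H
  atom 9: C, bond orders sum to 3 (valence 4) → 1 H
  atom 10: C, bond orders sum to 4 (valence 4) → 0 H
  atom 11: Br (halogen, monovalent) → 0 H
Totals → C:7, H:6, Br:1, N:1, O:2.

C7H6BrNO2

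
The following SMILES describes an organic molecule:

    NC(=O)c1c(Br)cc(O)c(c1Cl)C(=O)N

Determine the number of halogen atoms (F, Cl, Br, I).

Halogen atoms appear at heavy-atom positions 6, 12 (1×Br, 1×Cl).
Other groups present: 2 amide, 1 hydroxyl.
Halogen count: 2.

2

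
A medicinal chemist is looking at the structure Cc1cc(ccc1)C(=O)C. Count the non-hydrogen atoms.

10

Every atom symbol written in the SMILES (organic subset) is one heavy atom; implicit H are not written.
Heavy atoms by element → C:9, O:1.
Total: 10.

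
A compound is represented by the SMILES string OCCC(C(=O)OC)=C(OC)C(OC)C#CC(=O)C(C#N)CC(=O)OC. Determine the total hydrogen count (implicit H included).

21

Walk through each heavy atom and fill implicit hydrogens from standard valence (C 4, N 3, O 2, S 2, halogen 1):
  atom 1: O, bond orders sum to 1 (valence 2) → 1 H
  atom 2: C, bond orders sum to 2 (valence 4) → 2 H
  atom 3: C, bond orders sum to 2 (valence 4) → 2 H
  atom 4: C, bond orders sum to 4 (valence 4) → 0 H
  atom 5: C, bond orders sum to 4 (valence 4) → 0 H
  atom 6: O, bond orders sum to 2 (valence 2) → 0 H
  atom 7: O, bond orders sum to 2 (valence 2) → 0 H
  atom 8: C, bond orders sum to 1 (valence 4) → 3 H
  atom 9: C, bond orders sum to 4 (valence 4) → 0 H
  atom 10: O, bond orders sum to 2 (valence 2) → 0 H
  atom 11: C, bond orders sum to 1 (valence 4) → 3 H
  atom 12: C, bond orders sum to 3 (valence 4) → 1 H
  atom 13: O, bond orders sum to 2 (valence 2) → 0 H
  atom 14: C, bond orders sum to 1 (valence 4) → 3 H
  atom 15: C, bond orders sum to 4 (valence 4) → 0 H
  atom 16: C, bond orders sum to 4 (valence 4) → 0 H
  atom 17: C, bond orders sum to 4 (valence 4) → 0 H
  atom 18: O, bond orders sum to 2 (valence 2) → 0 H
  atom 19: C, bond orders sum to 3 (valence 4) → 1 H
  atom 20: C, bond orders sum to 4 (valence 4) → 0 H
  atom 21: N, bond orders sum to 3 (valence 3) → 0 H
  atom 22: C, bond orders sum to 2 (valence 4) → 2 H
  atom 23: C, bond orders sum to 4 (valence 4) → 0 H
  atom 24: O, bond orders sum to 2 (valence 2) → 0 H
  atom 25: O, bond orders sum to 2 (valence 2) → 0 H
  atom 26: C, bond orders sum to 1 (valence 4) → 3 H
Total hydrogens: 21.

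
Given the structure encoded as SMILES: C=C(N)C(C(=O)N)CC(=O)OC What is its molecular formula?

Walk through each heavy atom and fill implicit hydrogens from standard valence (C 4, N 3, O 2, S 2, halogen 1):
  atom 1: C, bond orders sum to 2 (valence 4) → 2 H
  atom 2: C, bond orders sum to 4 (valence 4) → 0 H
  atom 3: N, bond orders sum to 1 (valence 3) → 2 H
  atom 4: C, bond orders sum to 3 (valence 4) → 1 H
  atom 5: C, bond orders sum to 4 (valence 4) → 0 H
  atom 6: O, bond orders sum to 2 (valence 2) → 0 H
  atom 7: N, bond orders sum to 1 (valence 3) → 2 H
  atom 8: C, bond orders sum to 2 (valence 4) → 2 H
  atom 9: C, bond orders sum to 4 (valence 4) → 0 H
  atom 10: O, bond orders sum to 2 (valence 2) → 0 H
  atom 11: O, bond orders sum to 2 (valence 2) → 0 H
  atom 12: C, bond orders sum to 1 (valence 4) → 3 H
Totals → C:7, H:12, N:2, O:3.

C7H12N2O3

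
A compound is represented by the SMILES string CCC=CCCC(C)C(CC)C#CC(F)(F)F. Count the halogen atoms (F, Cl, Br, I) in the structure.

Halogen atoms appear at heavy-atom positions 15, 16, 17 (3×F).
Other groups present: 1 alkene, 1 alkyne.
Halogen count: 3.

3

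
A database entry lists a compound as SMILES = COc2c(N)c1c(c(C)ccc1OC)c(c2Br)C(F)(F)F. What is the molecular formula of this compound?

Walk through each heavy atom and fill implicit hydrogens from standard valence (C 4, N 3, O 2, S 2, halogen 1); for lowercase aromatic atoms, an aromatic c carries 1 H when it has two neighbours and 0 H with three, and aromatic n carries 0 H:
  atom 1: C, bond orders sum to 1 (valence 4) → 3 H
  atom 2: O, bond orders sum to 2 (valence 2) → 0 H
  atom 3: aromatic c, 3 neighbours → 0 H
  atom 4: aromatic c, 3 neighbours → 0 H
  atom 5: N, bond orders sum to 1 (valence 3) → 2 H
  atom 6: aromatic c, 3 neighbours → 0 H
  atom 7: aromatic c, 3 neighbours → 0 H
  atom 8: aromatic c, 3 neighbours → 0 H
  atom 9: C, bond orders sum to 1 (valence 4) → 3 H
  atom 10: aromatic c, 2 neighbours → 1 H
  atom 11: aromatic c, 2 neighbours → 1 H
  atom 12: aromatic c, 3 neighbours → 0 H
  atom 13: O, bond orders sum to 2 (valence 2) → 0 H
  atom 14: C, bond orders sum to 1 (valence 4) → 3 H
  atom 15: aromatic c, 3 neighbours → 0 H
  atom 16: aromatic c, 3 neighbours → 0 H
  atom 17: Br (halogen, monovalent) → 0 H
  atom 18: C, bond orders sum to 4 (valence 4) → 0 H
  atom 19: F (halogen, monovalent) → 0 H
  atom 20: F (halogen, monovalent) → 0 H
  atom 21: F (halogen, monovalent) → 0 H
Totals → C:14, H:13, Br:1, F:3, N:1, O:2.

C14H13BrF3NO2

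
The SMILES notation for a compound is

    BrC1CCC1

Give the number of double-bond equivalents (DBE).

Degree of unsaturation = (number of rings) + (number of π bonds).
Ring closures in the SMILES: 1.
π bonds: none → 0 DoU from unsaturation.
Total DoU = 1 + 0 = 1.

1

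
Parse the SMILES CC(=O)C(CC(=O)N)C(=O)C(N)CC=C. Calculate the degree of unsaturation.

4

Degree of unsaturation = (number of rings) + (number of π bonds).
Ring closures in the SMILES: 0.
π bonds: 4 double bonds (each 1 DoU) → 4 DoU from unsaturation.
Total DoU = 0 + 4 = 4.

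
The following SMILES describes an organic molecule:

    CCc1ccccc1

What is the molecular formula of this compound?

C8H10

Walk through each heavy atom and fill implicit hydrogens from standard valence (C 4, N 3, O 2, S 2, halogen 1); for lowercase aromatic atoms, an aromatic c carries 1 H when it has two neighbours and 0 H with three, and aromatic n carries 0 H:
  atom 1: C, bond orders sum to 1 (valence 4) → 3 H
  atom 2: C, bond orders sum to 2 (valence 4) → 2 H
  atom 3: aromatic c, 3 neighbours → 0 H
  atom 4: aromatic c, 2 neighbours → 1 H
  atom 5: aromatic c, 2 neighbours → 1 H
  atom 6: aromatic c, 2 neighbours → 1 H
  atom 7: aromatic c, 2 neighbours → 1 H
  atom 8: aromatic c, 2 neighbours → 1 H
Totals → C:8, H:10.
In Hill order: C8H10.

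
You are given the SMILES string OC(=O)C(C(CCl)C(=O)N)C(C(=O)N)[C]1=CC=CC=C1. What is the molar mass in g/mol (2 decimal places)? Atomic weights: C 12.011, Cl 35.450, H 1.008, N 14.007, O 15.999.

298.72 g/mol

First, the molecular formula is C13H15ClN2O4 (counting implicit H from valence).
  C: 13 × 12.011 = 156.143
  Cl: 1 × 35.450 = 35.450
  H: 15 × 1.008 = 15.120
  N: 2 × 14.007 = 28.014
  O: 4 × 15.999 = 63.996
Sum: 13×12.011 + 1×35.450 + 15×1.008 + 2×14.007 + 4×15.999 = 298.723 → 298.72 g/mol.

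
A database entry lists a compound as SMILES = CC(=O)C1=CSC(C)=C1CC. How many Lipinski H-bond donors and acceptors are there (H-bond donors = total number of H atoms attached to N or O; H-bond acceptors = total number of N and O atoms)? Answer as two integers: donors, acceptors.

Donors: find every N or O and count the H atoms it carries.
  atom 3 (O): bond orders sum to 2 → 0 H
Lipinski HBD = 0.
Acceptors: N atoms = 0, O atoms = 1 → HBA = 1.

0, 1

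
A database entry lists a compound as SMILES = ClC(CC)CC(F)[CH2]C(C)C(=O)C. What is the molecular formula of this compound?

C10H18ClFO

Walk through each heavy atom and fill implicit hydrogens from standard valence (C 4, N 3, O 2, S 2, halogen 1):
  atom 1: Cl (halogen, monovalent) → 0 H
  atom 2: C, bond orders sum to 3 (valence 4) → 1 H
  atom 3: C, bond orders sum to 2 (valence 4) → 2 H
  atom 4: C, bond orders sum to 1 (valence 4) → 3 H
  atom 5: C, bond orders sum to 2 (valence 4) → 2 H
  atom 6: C, bond orders sum to 3 (valence 4) → 1 H
  atom 7: F (halogen, monovalent) → 0 H
  atom 8: C with explicit H count 2
  atom 9: C, bond orders sum to 3 (valence 4) → 1 H
  atom 10: C, bond orders sum to 1 (valence 4) → 3 H
  atom 11: C, bond orders sum to 4 (valence 4) → 0 H
  atom 12: O, bond orders sum to 2 (valence 2) → 0 H
  atom 13: C, bond orders sum to 1 (valence 4) → 3 H
Totals → C:10, H:18, Cl:1, F:1, O:1.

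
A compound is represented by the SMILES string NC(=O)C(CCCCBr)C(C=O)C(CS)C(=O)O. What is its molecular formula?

C11H18BrNO4S

Walk through each heavy atom and fill implicit hydrogens from standard valence (C 4, N 3, O 2, S 2, halogen 1):
  atom 1: N, bond orders sum to 1 (valence 3) → 2 H
  atom 2: C, bond orders sum to 4 (valence 4) → 0 H
  atom 3: O, bond orders sum to 2 (valence 2) → 0 H
  atom 4: C, bond orders sum to 3 (valence 4) → 1 H
  atom 5: C, bond orders sum to 2 (valence 4) → 2 H
  atom 6: C, bond orders sum to 2 (valence 4) → 2 H
  atom 7: C, bond orders sum to 2 (valence 4) → 2 H
  atom 8: C, bond orders sum to 2 (valence 4) → 2 H
  atom 9: Br (halogen, monovalent) → 0 H
  atom 10: C, bond orders sum to 3 (valence 4) → 1 H
  atom 11: C, bond orders sum to 3 (valence 4) → 1 H
  atom 12: O, bond orders sum to 2 (valence 2) → 0 H
  atom 13: C, bond orders sum to 3 (valence 4) → 1 H
  atom 14: C, bond orders sum to 2 (valence 4) → 2 H
  atom 15: S, bond orders sum to 1 (valence 2) → 1 H
  atom 16: C, bond orders sum to 4 (valence 4) → 0 H
  atom 17: O, bond orders sum to 2 (valence 2) → 0 H
  atom 18: O, bond orders sum to 1 (valence 2) → 1 H
Totals → C:11, H:18, Br:1, N:1, O:4, S:1.
In Hill order: C11H18BrNO4S.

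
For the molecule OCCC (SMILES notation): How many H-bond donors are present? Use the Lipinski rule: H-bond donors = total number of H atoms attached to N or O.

Donors: find every N or O and count the H atoms it carries.
  atom 1 (O): bond orders sum to 1 → 1 H
Lipinski HBD = 1.

1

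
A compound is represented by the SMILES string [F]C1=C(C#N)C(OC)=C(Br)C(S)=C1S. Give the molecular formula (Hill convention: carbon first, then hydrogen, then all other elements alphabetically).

C8H5BrFNOS2

Walk through each heavy atom and fill implicit hydrogens from standard valence (C 4, N 3, O 2, S 2, halogen 1):
  atom 1: F with explicit H count 0
  atom 2: C, bond orders sum to 4 (valence 4) → 0 H
  atom 3: C, bond orders sum to 4 (valence 4) → 0 H
  atom 4: C, bond orders sum to 4 (valence 4) → 0 H
  atom 5: N, bond orders sum to 3 (valence 3) → 0 H
  atom 6: C, bond orders sum to 4 (valence 4) → 0 H
  atom 7: O, bond orders sum to 2 (valence 2) → 0 H
  atom 8: C, bond orders sum to 1 (valence 4) → 3 H
  atom 9: C, bond orders sum to 4 (valence 4) → 0 H
  atom 10: Br (halogen, monovalent) → 0 H
  atom 11: C, bond orders sum to 4 (valence 4) → 0 H
  atom 12: S, bond orders sum to 1 (valence 2) → 1 H
  atom 13: C, bond orders sum to 4 (valence 4) → 0 H
  atom 14: S, bond orders sum to 1 (valence 2) → 1 H
Totals → C:8, H:5, Br:1, F:1, N:1, O:1, S:2.
In Hill order: C8H5BrFNOS2.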